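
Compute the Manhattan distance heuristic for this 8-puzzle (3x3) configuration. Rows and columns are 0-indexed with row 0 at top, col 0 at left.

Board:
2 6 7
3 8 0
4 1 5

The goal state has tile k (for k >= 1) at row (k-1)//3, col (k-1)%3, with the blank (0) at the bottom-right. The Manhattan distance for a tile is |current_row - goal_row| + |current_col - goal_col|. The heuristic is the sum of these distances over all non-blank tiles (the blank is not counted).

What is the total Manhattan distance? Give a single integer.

Tile 2: (0,0)->(0,1) = 1
Tile 6: (0,1)->(1,2) = 2
Tile 7: (0,2)->(2,0) = 4
Tile 3: (1,0)->(0,2) = 3
Tile 8: (1,1)->(2,1) = 1
Tile 4: (2,0)->(1,0) = 1
Tile 1: (2,1)->(0,0) = 3
Tile 5: (2,2)->(1,1) = 2
Sum: 1 + 2 + 4 + 3 + 1 + 1 + 3 + 2 = 17

Answer: 17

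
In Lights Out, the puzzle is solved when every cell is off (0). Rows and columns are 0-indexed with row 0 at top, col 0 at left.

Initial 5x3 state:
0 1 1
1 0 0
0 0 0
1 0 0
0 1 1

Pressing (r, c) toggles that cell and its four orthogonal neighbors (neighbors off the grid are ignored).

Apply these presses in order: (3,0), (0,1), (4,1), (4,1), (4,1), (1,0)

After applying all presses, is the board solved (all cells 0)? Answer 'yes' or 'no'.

Answer: yes

Derivation:
After press 1 at (3,0):
0 1 1
1 0 0
1 0 0
0 1 0
1 1 1

After press 2 at (0,1):
1 0 0
1 1 0
1 0 0
0 1 0
1 1 1

After press 3 at (4,1):
1 0 0
1 1 0
1 0 0
0 0 0
0 0 0

After press 4 at (4,1):
1 0 0
1 1 0
1 0 0
0 1 0
1 1 1

After press 5 at (4,1):
1 0 0
1 1 0
1 0 0
0 0 0
0 0 0

After press 6 at (1,0):
0 0 0
0 0 0
0 0 0
0 0 0
0 0 0

Lights still on: 0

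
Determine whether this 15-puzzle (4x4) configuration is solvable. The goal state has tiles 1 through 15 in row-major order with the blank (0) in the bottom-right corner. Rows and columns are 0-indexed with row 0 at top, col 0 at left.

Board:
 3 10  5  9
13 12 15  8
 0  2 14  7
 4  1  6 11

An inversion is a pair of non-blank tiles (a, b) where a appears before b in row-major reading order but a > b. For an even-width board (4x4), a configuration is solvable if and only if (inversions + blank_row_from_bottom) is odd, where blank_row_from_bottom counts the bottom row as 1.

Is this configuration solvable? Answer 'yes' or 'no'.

Answer: yes

Derivation:
Inversions: 57
Blank is in row 2 (0-indexed from top), which is row 2 counting from the bottom (bottom = 1).
57 + 2 = 59, which is odd, so the puzzle is solvable.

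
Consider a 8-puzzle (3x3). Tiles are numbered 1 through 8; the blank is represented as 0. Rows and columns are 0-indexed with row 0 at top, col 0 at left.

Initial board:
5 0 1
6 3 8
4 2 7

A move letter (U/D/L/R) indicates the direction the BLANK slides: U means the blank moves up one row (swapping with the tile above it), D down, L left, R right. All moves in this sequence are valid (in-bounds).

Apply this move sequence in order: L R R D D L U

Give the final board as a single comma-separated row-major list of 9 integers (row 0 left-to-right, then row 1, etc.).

After move 1 (L):
0 5 1
6 3 8
4 2 7

After move 2 (R):
5 0 1
6 3 8
4 2 7

After move 3 (R):
5 1 0
6 3 8
4 2 7

After move 4 (D):
5 1 8
6 3 0
4 2 7

After move 5 (D):
5 1 8
6 3 7
4 2 0

After move 6 (L):
5 1 8
6 3 7
4 0 2

After move 7 (U):
5 1 8
6 0 7
4 3 2

Answer: 5, 1, 8, 6, 0, 7, 4, 3, 2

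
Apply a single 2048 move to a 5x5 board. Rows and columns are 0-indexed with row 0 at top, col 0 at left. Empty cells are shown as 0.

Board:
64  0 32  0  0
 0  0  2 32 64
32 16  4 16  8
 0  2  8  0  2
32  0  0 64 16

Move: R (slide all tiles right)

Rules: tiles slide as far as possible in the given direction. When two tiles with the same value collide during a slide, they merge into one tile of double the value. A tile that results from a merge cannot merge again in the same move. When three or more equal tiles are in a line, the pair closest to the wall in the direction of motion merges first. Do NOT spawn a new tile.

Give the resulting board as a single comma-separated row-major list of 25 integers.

Answer: 0, 0, 0, 64, 32, 0, 0, 2, 32, 64, 32, 16, 4, 16, 8, 0, 0, 2, 8, 2, 0, 0, 32, 64, 16

Derivation:
Slide right:
row 0: [64, 0, 32, 0, 0] -> [0, 0, 0, 64, 32]
row 1: [0, 0, 2, 32, 64] -> [0, 0, 2, 32, 64]
row 2: [32, 16, 4, 16, 8] -> [32, 16, 4, 16, 8]
row 3: [0, 2, 8, 0, 2] -> [0, 0, 2, 8, 2]
row 4: [32, 0, 0, 64, 16] -> [0, 0, 32, 64, 16]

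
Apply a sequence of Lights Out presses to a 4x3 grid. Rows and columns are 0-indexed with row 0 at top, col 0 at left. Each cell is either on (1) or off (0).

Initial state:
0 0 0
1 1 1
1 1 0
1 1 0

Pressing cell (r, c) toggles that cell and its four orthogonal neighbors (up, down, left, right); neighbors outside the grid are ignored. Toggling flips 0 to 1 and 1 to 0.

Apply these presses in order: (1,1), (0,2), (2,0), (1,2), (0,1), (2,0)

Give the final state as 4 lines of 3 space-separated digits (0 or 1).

Answer: 1 1 1
0 0 0
1 0 1
1 1 0

Derivation:
After press 1 at (1,1):
0 1 0
0 0 0
1 0 0
1 1 0

After press 2 at (0,2):
0 0 1
0 0 1
1 0 0
1 1 0

After press 3 at (2,0):
0 0 1
1 0 1
0 1 0
0 1 0

After press 4 at (1,2):
0 0 0
1 1 0
0 1 1
0 1 0

After press 5 at (0,1):
1 1 1
1 0 0
0 1 1
0 1 0

After press 6 at (2,0):
1 1 1
0 0 0
1 0 1
1 1 0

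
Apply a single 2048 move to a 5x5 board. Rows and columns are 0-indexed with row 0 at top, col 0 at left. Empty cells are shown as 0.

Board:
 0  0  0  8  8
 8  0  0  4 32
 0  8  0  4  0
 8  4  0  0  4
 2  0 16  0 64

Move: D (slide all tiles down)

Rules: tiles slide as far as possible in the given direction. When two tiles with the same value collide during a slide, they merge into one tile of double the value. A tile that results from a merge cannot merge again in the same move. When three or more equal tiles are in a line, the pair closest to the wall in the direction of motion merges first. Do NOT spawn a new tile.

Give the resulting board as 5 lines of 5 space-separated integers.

Answer:  0  0  0  0  0
 0  0  0  0  8
 0  0  0  0 32
16  8  0  8  4
 2  4 16  8 64

Derivation:
Slide down:
col 0: [0, 8, 0, 8, 2] -> [0, 0, 0, 16, 2]
col 1: [0, 0, 8, 4, 0] -> [0, 0, 0, 8, 4]
col 2: [0, 0, 0, 0, 16] -> [0, 0, 0, 0, 16]
col 3: [8, 4, 4, 0, 0] -> [0, 0, 0, 8, 8]
col 4: [8, 32, 0, 4, 64] -> [0, 8, 32, 4, 64]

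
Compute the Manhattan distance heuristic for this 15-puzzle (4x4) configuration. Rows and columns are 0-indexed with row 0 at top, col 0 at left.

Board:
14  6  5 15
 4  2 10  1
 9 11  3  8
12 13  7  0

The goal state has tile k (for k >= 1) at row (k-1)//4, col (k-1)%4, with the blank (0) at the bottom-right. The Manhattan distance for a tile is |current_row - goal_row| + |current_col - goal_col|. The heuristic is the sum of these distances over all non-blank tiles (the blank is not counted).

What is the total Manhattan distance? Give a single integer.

Tile 14: (0,0)->(3,1) = 4
Tile 6: (0,1)->(1,1) = 1
Tile 5: (0,2)->(1,0) = 3
Tile 15: (0,3)->(3,2) = 4
Tile 4: (1,0)->(0,3) = 4
Tile 2: (1,1)->(0,1) = 1
Tile 10: (1,2)->(2,1) = 2
Tile 1: (1,3)->(0,0) = 4
Tile 9: (2,0)->(2,0) = 0
Tile 11: (2,1)->(2,2) = 1
Tile 3: (2,2)->(0,2) = 2
Tile 8: (2,3)->(1,3) = 1
Tile 12: (3,0)->(2,3) = 4
Tile 13: (3,1)->(3,0) = 1
Tile 7: (3,2)->(1,2) = 2
Sum: 4 + 1 + 3 + 4 + 4 + 1 + 2 + 4 + 0 + 1 + 2 + 1 + 4 + 1 + 2 = 34

Answer: 34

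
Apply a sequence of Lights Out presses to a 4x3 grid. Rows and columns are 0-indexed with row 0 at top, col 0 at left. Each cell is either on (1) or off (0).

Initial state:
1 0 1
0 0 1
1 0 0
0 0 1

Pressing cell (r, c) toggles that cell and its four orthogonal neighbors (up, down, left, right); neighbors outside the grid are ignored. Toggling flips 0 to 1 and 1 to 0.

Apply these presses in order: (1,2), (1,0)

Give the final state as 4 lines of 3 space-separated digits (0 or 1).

After press 1 at (1,2):
1 0 0
0 1 0
1 0 1
0 0 1

After press 2 at (1,0):
0 0 0
1 0 0
0 0 1
0 0 1

Answer: 0 0 0
1 0 0
0 0 1
0 0 1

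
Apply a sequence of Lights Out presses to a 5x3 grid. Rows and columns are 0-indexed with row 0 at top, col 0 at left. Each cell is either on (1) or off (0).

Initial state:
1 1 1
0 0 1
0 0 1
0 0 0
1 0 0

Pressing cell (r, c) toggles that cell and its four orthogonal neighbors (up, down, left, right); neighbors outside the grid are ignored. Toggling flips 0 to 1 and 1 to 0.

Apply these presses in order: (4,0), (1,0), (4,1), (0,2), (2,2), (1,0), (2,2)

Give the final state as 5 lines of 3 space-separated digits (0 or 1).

Answer: 1 0 0
0 0 0
0 0 1
1 1 0
1 0 1

Derivation:
After press 1 at (4,0):
1 1 1
0 0 1
0 0 1
1 0 0
0 1 0

After press 2 at (1,0):
0 1 1
1 1 1
1 0 1
1 0 0
0 1 0

After press 3 at (4,1):
0 1 1
1 1 1
1 0 1
1 1 0
1 0 1

After press 4 at (0,2):
0 0 0
1 1 0
1 0 1
1 1 0
1 0 1

After press 5 at (2,2):
0 0 0
1 1 1
1 1 0
1 1 1
1 0 1

After press 6 at (1,0):
1 0 0
0 0 1
0 1 0
1 1 1
1 0 1

After press 7 at (2,2):
1 0 0
0 0 0
0 0 1
1 1 0
1 0 1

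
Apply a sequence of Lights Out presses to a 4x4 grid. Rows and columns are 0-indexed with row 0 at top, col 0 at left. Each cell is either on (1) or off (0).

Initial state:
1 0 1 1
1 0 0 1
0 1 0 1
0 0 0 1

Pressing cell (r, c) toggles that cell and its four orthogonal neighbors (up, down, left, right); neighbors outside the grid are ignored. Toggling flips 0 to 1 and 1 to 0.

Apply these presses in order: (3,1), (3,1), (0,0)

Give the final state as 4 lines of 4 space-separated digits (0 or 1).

Answer: 0 1 1 1
0 0 0 1
0 1 0 1
0 0 0 1

Derivation:
After press 1 at (3,1):
1 0 1 1
1 0 0 1
0 0 0 1
1 1 1 1

After press 2 at (3,1):
1 0 1 1
1 0 0 1
0 1 0 1
0 0 0 1

After press 3 at (0,0):
0 1 1 1
0 0 0 1
0 1 0 1
0 0 0 1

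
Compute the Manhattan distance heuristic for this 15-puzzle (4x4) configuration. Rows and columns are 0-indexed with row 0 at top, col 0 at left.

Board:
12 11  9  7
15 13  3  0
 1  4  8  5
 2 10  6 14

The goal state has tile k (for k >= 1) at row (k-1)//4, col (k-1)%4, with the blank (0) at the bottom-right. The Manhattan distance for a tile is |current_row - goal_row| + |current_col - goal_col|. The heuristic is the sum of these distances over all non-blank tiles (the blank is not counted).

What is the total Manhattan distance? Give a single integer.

Tile 12: at (0,0), goal (2,3), distance |0-2|+|0-3| = 5
Tile 11: at (0,1), goal (2,2), distance |0-2|+|1-2| = 3
Tile 9: at (0,2), goal (2,0), distance |0-2|+|2-0| = 4
Tile 7: at (0,3), goal (1,2), distance |0-1|+|3-2| = 2
Tile 15: at (1,0), goal (3,2), distance |1-3|+|0-2| = 4
Tile 13: at (1,1), goal (3,0), distance |1-3|+|1-0| = 3
Tile 3: at (1,2), goal (0,2), distance |1-0|+|2-2| = 1
Tile 1: at (2,0), goal (0,0), distance |2-0|+|0-0| = 2
Tile 4: at (2,1), goal (0,3), distance |2-0|+|1-3| = 4
Tile 8: at (2,2), goal (1,3), distance |2-1|+|2-3| = 2
Tile 5: at (2,3), goal (1,0), distance |2-1|+|3-0| = 4
Tile 2: at (3,0), goal (0,1), distance |3-0|+|0-1| = 4
Tile 10: at (3,1), goal (2,1), distance |3-2|+|1-1| = 1
Tile 6: at (3,2), goal (1,1), distance |3-1|+|2-1| = 3
Tile 14: at (3,3), goal (3,1), distance |3-3|+|3-1| = 2
Sum: 5 + 3 + 4 + 2 + 4 + 3 + 1 + 2 + 4 + 2 + 4 + 4 + 1 + 3 + 2 = 44

Answer: 44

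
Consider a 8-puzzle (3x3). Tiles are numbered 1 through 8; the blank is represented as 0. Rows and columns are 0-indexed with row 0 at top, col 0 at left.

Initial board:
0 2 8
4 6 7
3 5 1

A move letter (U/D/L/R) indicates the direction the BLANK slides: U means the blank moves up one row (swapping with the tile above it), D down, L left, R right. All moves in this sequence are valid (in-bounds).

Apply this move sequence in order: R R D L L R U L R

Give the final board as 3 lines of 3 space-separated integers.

Answer: 2 0 7
4 8 6
3 5 1

Derivation:
After move 1 (R):
2 0 8
4 6 7
3 5 1

After move 2 (R):
2 8 0
4 6 7
3 5 1

After move 3 (D):
2 8 7
4 6 0
3 5 1

After move 4 (L):
2 8 7
4 0 6
3 5 1

After move 5 (L):
2 8 7
0 4 6
3 5 1

After move 6 (R):
2 8 7
4 0 6
3 5 1

After move 7 (U):
2 0 7
4 8 6
3 5 1

After move 8 (L):
0 2 7
4 8 6
3 5 1

After move 9 (R):
2 0 7
4 8 6
3 5 1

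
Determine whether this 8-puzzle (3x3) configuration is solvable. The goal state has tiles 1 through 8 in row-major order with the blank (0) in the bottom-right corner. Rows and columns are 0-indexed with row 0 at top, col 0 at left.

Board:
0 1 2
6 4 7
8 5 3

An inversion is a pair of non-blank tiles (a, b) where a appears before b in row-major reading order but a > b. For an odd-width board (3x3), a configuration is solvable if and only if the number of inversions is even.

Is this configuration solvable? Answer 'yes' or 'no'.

Answer: no

Derivation:
Inversions (pairs i<j in row-major order where tile[i] > tile[j] > 0): 9
9 is odd, so the puzzle is not solvable.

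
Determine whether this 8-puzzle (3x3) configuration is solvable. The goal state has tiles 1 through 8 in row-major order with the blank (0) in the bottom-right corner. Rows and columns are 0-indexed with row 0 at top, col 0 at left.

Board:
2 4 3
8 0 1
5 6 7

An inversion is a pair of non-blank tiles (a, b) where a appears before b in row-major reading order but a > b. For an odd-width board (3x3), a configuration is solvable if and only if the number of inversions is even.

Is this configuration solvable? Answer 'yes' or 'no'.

Inversions (pairs i<j in row-major order where tile[i] > tile[j] > 0): 8
8 is even, so the puzzle is solvable.

Answer: yes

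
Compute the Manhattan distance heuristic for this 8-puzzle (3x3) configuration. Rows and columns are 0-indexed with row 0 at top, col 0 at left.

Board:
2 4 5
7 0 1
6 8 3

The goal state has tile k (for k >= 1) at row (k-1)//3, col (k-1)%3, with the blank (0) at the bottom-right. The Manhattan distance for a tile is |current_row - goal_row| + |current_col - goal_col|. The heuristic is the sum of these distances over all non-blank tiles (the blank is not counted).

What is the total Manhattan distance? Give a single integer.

Answer: 14

Derivation:
Tile 2: (0,0)->(0,1) = 1
Tile 4: (0,1)->(1,0) = 2
Tile 5: (0,2)->(1,1) = 2
Tile 7: (1,0)->(2,0) = 1
Tile 1: (1,2)->(0,0) = 3
Tile 6: (2,0)->(1,2) = 3
Tile 8: (2,1)->(2,1) = 0
Tile 3: (2,2)->(0,2) = 2
Sum: 1 + 2 + 2 + 1 + 3 + 3 + 0 + 2 = 14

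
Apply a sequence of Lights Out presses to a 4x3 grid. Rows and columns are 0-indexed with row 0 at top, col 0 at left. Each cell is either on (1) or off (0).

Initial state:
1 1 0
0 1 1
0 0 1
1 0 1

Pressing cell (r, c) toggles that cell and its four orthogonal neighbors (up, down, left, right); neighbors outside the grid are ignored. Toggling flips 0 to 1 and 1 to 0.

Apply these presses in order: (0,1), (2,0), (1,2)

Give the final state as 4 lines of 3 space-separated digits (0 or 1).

After press 1 at (0,1):
0 0 1
0 0 1
0 0 1
1 0 1

After press 2 at (2,0):
0 0 1
1 0 1
1 1 1
0 0 1

After press 3 at (1,2):
0 0 0
1 1 0
1 1 0
0 0 1

Answer: 0 0 0
1 1 0
1 1 0
0 0 1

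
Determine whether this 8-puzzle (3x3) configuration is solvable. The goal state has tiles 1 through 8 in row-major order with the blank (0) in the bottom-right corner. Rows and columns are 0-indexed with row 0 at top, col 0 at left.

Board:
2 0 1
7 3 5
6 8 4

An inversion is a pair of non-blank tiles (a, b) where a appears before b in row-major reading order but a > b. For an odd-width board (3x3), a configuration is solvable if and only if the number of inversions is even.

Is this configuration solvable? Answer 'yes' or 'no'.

Inversions (pairs i<j in row-major order where tile[i] > tile[j] > 0): 8
8 is even, so the puzzle is solvable.

Answer: yes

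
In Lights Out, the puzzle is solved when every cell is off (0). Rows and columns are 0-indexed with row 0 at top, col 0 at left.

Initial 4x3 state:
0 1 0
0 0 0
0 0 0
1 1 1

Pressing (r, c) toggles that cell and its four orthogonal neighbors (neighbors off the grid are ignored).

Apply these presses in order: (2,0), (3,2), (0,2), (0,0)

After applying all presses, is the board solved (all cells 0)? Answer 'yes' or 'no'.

After press 1 at (2,0):
0 1 0
1 0 0
1 1 0
0 1 1

After press 2 at (3,2):
0 1 0
1 0 0
1 1 1
0 0 0

After press 3 at (0,2):
0 0 1
1 0 1
1 1 1
0 0 0

After press 4 at (0,0):
1 1 1
0 0 1
1 1 1
0 0 0

Lights still on: 7

Answer: no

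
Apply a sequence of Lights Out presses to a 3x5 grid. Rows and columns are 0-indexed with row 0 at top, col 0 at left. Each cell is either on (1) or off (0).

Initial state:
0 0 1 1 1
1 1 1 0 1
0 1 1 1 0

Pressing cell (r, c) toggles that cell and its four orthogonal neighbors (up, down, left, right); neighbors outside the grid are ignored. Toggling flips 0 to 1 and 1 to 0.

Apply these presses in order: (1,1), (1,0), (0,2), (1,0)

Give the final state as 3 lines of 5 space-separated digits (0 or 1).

Answer: 0 0 0 0 1
0 0 1 0 1
0 0 1 1 0

Derivation:
After press 1 at (1,1):
0 1 1 1 1
0 0 0 0 1
0 0 1 1 0

After press 2 at (1,0):
1 1 1 1 1
1 1 0 0 1
1 0 1 1 0

After press 3 at (0,2):
1 0 0 0 1
1 1 1 0 1
1 0 1 1 0

After press 4 at (1,0):
0 0 0 0 1
0 0 1 0 1
0 0 1 1 0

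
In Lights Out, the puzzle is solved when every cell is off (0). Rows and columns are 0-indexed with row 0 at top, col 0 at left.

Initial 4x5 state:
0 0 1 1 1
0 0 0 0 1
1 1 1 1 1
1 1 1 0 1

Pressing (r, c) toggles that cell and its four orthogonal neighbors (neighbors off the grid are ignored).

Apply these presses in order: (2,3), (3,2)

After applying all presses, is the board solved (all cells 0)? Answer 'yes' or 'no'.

Answer: no

Derivation:
After press 1 at (2,3):
0 0 1 1 1
0 0 0 1 1
1 1 0 0 0
1 1 1 1 1

After press 2 at (3,2):
0 0 1 1 1
0 0 0 1 1
1 1 1 0 0
1 0 0 0 1

Lights still on: 10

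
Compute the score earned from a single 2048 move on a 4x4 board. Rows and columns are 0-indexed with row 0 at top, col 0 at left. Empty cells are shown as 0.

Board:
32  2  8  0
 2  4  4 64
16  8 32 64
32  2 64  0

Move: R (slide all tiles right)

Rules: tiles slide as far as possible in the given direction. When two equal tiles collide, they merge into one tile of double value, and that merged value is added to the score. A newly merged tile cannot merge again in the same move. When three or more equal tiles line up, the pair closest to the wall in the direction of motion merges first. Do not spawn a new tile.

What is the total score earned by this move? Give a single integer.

Slide right:
row 0: [32, 2, 8, 0] -> [0, 32, 2, 8]  score +0 (running 0)
row 1: [2, 4, 4, 64] -> [0, 2, 8, 64]  score +8 (running 8)
row 2: [16, 8, 32, 64] -> [16, 8, 32, 64]  score +0 (running 8)
row 3: [32, 2, 64, 0] -> [0, 32, 2, 64]  score +0 (running 8)
Board after move:
 0 32  2  8
 0  2  8 64
16  8 32 64
 0 32  2 64

Answer: 8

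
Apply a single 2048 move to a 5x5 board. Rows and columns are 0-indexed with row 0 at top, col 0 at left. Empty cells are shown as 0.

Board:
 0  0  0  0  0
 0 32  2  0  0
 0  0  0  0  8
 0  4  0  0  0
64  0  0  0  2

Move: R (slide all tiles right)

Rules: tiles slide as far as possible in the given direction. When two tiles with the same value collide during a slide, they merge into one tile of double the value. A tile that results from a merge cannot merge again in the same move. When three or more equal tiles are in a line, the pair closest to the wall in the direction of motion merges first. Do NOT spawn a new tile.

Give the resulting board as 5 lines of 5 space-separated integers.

Slide right:
row 0: [0, 0, 0, 0, 0] -> [0, 0, 0, 0, 0]
row 1: [0, 32, 2, 0, 0] -> [0, 0, 0, 32, 2]
row 2: [0, 0, 0, 0, 8] -> [0, 0, 0, 0, 8]
row 3: [0, 4, 0, 0, 0] -> [0, 0, 0, 0, 4]
row 4: [64, 0, 0, 0, 2] -> [0, 0, 0, 64, 2]

Answer:  0  0  0  0  0
 0  0  0 32  2
 0  0  0  0  8
 0  0  0  0  4
 0  0  0 64  2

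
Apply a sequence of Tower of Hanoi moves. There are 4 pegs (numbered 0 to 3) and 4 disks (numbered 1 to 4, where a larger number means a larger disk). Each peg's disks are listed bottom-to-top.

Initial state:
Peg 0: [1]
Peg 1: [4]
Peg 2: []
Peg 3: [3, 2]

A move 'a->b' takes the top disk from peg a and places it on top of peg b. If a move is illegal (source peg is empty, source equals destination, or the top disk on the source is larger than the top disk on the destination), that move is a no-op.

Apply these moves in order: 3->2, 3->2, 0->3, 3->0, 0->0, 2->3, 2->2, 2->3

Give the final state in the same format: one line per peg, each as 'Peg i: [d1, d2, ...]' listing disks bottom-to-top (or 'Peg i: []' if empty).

After move 1 (3->2):
Peg 0: [1]
Peg 1: [4]
Peg 2: [2]
Peg 3: [3]

After move 2 (3->2):
Peg 0: [1]
Peg 1: [4]
Peg 2: [2]
Peg 3: [3]

After move 3 (0->3):
Peg 0: []
Peg 1: [4]
Peg 2: [2]
Peg 3: [3, 1]

After move 4 (3->0):
Peg 0: [1]
Peg 1: [4]
Peg 2: [2]
Peg 3: [3]

After move 5 (0->0):
Peg 0: [1]
Peg 1: [4]
Peg 2: [2]
Peg 3: [3]

After move 6 (2->3):
Peg 0: [1]
Peg 1: [4]
Peg 2: []
Peg 3: [3, 2]

After move 7 (2->2):
Peg 0: [1]
Peg 1: [4]
Peg 2: []
Peg 3: [3, 2]

After move 8 (2->3):
Peg 0: [1]
Peg 1: [4]
Peg 2: []
Peg 3: [3, 2]

Answer: Peg 0: [1]
Peg 1: [4]
Peg 2: []
Peg 3: [3, 2]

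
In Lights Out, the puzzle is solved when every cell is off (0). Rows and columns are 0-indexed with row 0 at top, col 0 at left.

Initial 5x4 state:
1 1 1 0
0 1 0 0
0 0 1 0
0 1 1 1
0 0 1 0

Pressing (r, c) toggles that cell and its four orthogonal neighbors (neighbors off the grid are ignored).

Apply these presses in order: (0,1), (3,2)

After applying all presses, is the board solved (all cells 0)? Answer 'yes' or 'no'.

Answer: yes

Derivation:
After press 1 at (0,1):
0 0 0 0
0 0 0 0
0 0 1 0
0 1 1 1
0 0 1 0

After press 2 at (3,2):
0 0 0 0
0 0 0 0
0 0 0 0
0 0 0 0
0 0 0 0

Lights still on: 0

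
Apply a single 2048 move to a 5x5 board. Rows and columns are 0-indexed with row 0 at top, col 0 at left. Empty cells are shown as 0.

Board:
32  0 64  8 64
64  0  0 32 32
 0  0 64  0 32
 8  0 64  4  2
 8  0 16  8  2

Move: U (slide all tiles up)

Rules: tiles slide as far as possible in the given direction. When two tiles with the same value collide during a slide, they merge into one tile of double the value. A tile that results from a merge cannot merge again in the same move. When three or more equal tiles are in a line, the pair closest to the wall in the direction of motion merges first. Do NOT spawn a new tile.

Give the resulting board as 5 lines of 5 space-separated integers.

Slide up:
col 0: [32, 64, 0, 8, 8] -> [32, 64, 16, 0, 0]
col 1: [0, 0, 0, 0, 0] -> [0, 0, 0, 0, 0]
col 2: [64, 0, 64, 64, 16] -> [128, 64, 16, 0, 0]
col 3: [8, 32, 0, 4, 8] -> [8, 32, 4, 8, 0]
col 4: [64, 32, 32, 2, 2] -> [64, 64, 4, 0, 0]

Answer:  32   0 128   8  64
 64   0  64  32  64
 16   0  16   4   4
  0   0   0   8   0
  0   0   0   0   0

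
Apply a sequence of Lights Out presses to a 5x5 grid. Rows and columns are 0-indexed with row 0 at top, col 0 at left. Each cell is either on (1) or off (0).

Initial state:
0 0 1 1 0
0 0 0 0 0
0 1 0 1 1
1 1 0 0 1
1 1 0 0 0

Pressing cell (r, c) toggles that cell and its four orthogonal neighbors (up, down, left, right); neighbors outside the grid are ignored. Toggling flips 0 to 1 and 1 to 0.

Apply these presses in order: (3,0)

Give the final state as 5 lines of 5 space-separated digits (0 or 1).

Answer: 0 0 1 1 0
0 0 0 0 0
1 1 0 1 1
0 0 0 0 1
0 1 0 0 0

Derivation:
After press 1 at (3,0):
0 0 1 1 0
0 0 0 0 0
1 1 0 1 1
0 0 0 0 1
0 1 0 0 0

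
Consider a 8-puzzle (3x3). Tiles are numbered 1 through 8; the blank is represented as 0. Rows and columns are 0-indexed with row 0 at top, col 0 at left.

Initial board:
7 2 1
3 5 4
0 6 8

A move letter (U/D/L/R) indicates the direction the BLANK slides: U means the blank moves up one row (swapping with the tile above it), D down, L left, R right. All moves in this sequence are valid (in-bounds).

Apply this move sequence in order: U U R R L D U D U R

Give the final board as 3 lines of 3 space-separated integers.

After move 1 (U):
7 2 1
0 5 4
3 6 8

After move 2 (U):
0 2 1
7 5 4
3 6 8

After move 3 (R):
2 0 1
7 5 4
3 6 8

After move 4 (R):
2 1 0
7 5 4
3 6 8

After move 5 (L):
2 0 1
7 5 4
3 6 8

After move 6 (D):
2 5 1
7 0 4
3 6 8

After move 7 (U):
2 0 1
7 5 4
3 6 8

After move 8 (D):
2 5 1
7 0 4
3 6 8

After move 9 (U):
2 0 1
7 5 4
3 6 8

After move 10 (R):
2 1 0
7 5 4
3 6 8

Answer: 2 1 0
7 5 4
3 6 8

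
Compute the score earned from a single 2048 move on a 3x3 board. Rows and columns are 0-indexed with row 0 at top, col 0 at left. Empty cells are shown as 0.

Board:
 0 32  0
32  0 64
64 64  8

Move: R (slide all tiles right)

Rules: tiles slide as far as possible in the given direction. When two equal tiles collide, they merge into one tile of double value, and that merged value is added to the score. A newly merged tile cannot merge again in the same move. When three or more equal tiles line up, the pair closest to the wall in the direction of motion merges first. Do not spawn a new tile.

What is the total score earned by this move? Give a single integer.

Answer: 128

Derivation:
Slide right:
row 0: [0, 32, 0] -> [0, 0, 32]  score +0 (running 0)
row 1: [32, 0, 64] -> [0, 32, 64]  score +0 (running 0)
row 2: [64, 64, 8] -> [0, 128, 8]  score +128 (running 128)
Board after move:
  0   0  32
  0  32  64
  0 128   8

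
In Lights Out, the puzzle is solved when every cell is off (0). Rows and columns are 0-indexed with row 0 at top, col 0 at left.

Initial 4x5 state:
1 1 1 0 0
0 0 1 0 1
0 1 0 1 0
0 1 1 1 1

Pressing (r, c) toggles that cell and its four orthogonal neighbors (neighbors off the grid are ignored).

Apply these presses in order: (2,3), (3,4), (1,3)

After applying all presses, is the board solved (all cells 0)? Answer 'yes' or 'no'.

After press 1 at (2,3):
1 1 1 0 0
0 0 1 1 1
0 1 1 0 1
0 1 1 0 1

After press 2 at (3,4):
1 1 1 0 0
0 0 1 1 1
0 1 1 0 0
0 1 1 1 0

After press 3 at (1,3):
1 1 1 1 0
0 0 0 0 0
0 1 1 1 0
0 1 1 1 0

Lights still on: 10

Answer: no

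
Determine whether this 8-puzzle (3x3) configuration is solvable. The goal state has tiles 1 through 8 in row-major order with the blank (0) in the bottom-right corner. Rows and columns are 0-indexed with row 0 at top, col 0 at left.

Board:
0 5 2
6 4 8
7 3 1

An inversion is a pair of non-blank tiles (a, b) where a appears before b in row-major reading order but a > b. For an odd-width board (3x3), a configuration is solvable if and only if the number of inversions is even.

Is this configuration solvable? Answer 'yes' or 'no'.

Answer: yes

Derivation:
Inversions (pairs i<j in row-major order where tile[i] > tile[j] > 0): 16
16 is even, so the puzzle is solvable.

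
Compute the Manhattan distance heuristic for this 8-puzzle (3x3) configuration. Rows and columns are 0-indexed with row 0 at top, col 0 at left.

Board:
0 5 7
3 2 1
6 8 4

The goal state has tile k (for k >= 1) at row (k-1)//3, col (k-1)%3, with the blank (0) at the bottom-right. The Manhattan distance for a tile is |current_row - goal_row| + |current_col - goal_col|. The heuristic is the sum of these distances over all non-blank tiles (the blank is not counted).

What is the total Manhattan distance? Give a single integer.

Tile 5: (0,1)->(1,1) = 1
Tile 7: (0,2)->(2,0) = 4
Tile 3: (1,0)->(0,2) = 3
Tile 2: (1,1)->(0,1) = 1
Tile 1: (1,2)->(0,0) = 3
Tile 6: (2,0)->(1,2) = 3
Tile 8: (2,1)->(2,1) = 0
Tile 4: (2,2)->(1,0) = 3
Sum: 1 + 4 + 3 + 1 + 3 + 3 + 0 + 3 = 18

Answer: 18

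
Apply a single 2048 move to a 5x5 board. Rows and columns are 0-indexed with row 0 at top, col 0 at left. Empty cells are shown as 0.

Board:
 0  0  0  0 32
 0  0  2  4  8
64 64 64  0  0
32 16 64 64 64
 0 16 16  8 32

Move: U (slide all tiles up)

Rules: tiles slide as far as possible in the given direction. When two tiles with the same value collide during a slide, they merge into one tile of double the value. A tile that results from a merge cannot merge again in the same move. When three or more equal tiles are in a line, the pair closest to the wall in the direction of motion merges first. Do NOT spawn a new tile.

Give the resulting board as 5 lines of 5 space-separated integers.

Answer:  64  64   2   4  32
 32  32 128  64   8
  0   0  16   8  64
  0   0   0   0  32
  0   0   0   0   0

Derivation:
Slide up:
col 0: [0, 0, 64, 32, 0] -> [64, 32, 0, 0, 0]
col 1: [0, 0, 64, 16, 16] -> [64, 32, 0, 0, 0]
col 2: [0, 2, 64, 64, 16] -> [2, 128, 16, 0, 0]
col 3: [0, 4, 0, 64, 8] -> [4, 64, 8, 0, 0]
col 4: [32, 8, 0, 64, 32] -> [32, 8, 64, 32, 0]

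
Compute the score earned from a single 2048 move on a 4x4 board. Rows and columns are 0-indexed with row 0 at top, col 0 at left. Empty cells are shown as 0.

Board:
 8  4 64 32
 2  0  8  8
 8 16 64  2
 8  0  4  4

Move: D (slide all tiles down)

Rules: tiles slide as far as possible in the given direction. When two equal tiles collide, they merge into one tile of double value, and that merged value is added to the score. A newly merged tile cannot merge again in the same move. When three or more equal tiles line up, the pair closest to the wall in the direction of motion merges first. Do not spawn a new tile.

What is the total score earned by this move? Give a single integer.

Slide down:
col 0: [8, 2, 8, 8] -> [0, 8, 2, 16]  score +16 (running 16)
col 1: [4, 0, 16, 0] -> [0, 0, 4, 16]  score +0 (running 16)
col 2: [64, 8, 64, 4] -> [64, 8, 64, 4]  score +0 (running 16)
col 3: [32, 8, 2, 4] -> [32, 8, 2, 4]  score +0 (running 16)
Board after move:
 0  0 64 32
 8  0  8  8
 2  4 64  2
16 16  4  4

Answer: 16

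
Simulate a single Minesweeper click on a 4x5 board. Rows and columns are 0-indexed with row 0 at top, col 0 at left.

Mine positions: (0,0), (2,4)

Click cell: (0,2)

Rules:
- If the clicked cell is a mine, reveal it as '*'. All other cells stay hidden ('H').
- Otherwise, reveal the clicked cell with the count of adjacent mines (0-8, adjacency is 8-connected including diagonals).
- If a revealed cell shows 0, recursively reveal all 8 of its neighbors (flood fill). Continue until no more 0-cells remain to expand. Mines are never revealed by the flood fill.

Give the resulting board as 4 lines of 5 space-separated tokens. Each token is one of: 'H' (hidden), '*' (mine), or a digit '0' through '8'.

H 1 0 0 0
1 1 0 1 1
0 0 0 1 H
0 0 0 1 H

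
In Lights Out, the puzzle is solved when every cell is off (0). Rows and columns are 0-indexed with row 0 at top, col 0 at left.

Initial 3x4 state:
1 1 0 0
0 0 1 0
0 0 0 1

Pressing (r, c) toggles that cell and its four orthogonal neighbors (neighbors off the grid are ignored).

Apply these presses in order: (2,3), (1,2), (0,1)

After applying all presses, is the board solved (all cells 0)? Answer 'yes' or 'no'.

After press 1 at (2,3):
1 1 0 0
0 0 1 1
0 0 1 0

After press 2 at (1,2):
1 1 1 0
0 1 0 0
0 0 0 0

After press 3 at (0,1):
0 0 0 0
0 0 0 0
0 0 0 0

Lights still on: 0

Answer: yes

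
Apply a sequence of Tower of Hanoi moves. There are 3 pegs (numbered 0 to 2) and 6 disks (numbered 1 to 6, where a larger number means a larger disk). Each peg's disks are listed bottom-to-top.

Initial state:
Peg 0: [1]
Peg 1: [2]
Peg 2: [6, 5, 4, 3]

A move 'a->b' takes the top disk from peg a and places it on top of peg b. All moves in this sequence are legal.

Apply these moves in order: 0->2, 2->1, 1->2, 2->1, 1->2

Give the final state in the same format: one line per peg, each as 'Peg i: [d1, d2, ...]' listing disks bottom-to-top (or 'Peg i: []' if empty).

Answer: Peg 0: []
Peg 1: [2]
Peg 2: [6, 5, 4, 3, 1]

Derivation:
After move 1 (0->2):
Peg 0: []
Peg 1: [2]
Peg 2: [6, 5, 4, 3, 1]

After move 2 (2->1):
Peg 0: []
Peg 1: [2, 1]
Peg 2: [6, 5, 4, 3]

After move 3 (1->2):
Peg 0: []
Peg 1: [2]
Peg 2: [6, 5, 4, 3, 1]

After move 4 (2->1):
Peg 0: []
Peg 1: [2, 1]
Peg 2: [6, 5, 4, 3]

After move 5 (1->2):
Peg 0: []
Peg 1: [2]
Peg 2: [6, 5, 4, 3, 1]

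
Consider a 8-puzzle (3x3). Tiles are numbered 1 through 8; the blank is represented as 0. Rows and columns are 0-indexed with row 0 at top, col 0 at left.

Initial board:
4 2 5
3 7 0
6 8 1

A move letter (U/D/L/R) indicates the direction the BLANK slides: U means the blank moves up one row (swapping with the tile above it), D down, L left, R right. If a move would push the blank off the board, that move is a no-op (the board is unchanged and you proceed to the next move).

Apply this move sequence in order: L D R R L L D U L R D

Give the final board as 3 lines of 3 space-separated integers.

After move 1 (L):
4 2 5
3 0 7
6 8 1

After move 2 (D):
4 2 5
3 8 7
6 0 1

After move 3 (R):
4 2 5
3 8 7
6 1 0

After move 4 (R):
4 2 5
3 8 7
6 1 0

After move 5 (L):
4 2 5
3 8 7
6 0 1

After move 6 (L):
4 2 5
3 8 7
0 6 1

After move 7 (D):
4 2 5
3 8 7
0 6 1

After move 8 (U):
4 2 5
0 8 7
3 6 1

After move 9 (L):
4 2 5
0 8 7
3 6 1

After move 10 (R):
4 2 5
8 0 7
3 6 1

After move 11 (D):
4 2 5
8 6 7
3 0 1

Answer: 4 2 5
8 6 7
3 0 1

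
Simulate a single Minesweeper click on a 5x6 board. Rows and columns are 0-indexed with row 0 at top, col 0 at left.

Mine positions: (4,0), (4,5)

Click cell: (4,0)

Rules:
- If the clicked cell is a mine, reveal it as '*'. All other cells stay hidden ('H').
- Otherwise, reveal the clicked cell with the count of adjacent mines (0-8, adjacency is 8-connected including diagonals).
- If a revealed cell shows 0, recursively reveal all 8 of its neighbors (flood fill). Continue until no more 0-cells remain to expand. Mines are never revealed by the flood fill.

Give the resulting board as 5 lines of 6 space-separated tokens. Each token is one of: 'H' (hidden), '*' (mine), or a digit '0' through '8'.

H H H H H H
H H H H H H
H H H H H H
H H H H H H
* H H H H H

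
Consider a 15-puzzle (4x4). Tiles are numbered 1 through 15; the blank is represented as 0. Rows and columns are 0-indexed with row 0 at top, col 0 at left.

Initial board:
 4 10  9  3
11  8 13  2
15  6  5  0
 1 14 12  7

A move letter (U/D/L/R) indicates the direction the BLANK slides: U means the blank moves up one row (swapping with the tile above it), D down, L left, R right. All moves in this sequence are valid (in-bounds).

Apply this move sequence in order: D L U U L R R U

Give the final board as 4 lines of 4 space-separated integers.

Answer:  4 10  9  0
11  8  2  3
15  6 13  7
 1 14  5 12

Derivation:
After move 1 (D):
 4 10  9  3
11  8 13  2
15  6  5  7
 1 14 12  0

After move 2 (L):
 4 10  9  3
11  8 13  2
15  6  5  7
 1 14  0 12

After move 3 (U):
 4 10  9  3
11  8 13  2
15  6  0  7
 1 14  5 12

After move 4 (U):
 4 10  9  3
11  8  0  2
15  6 13  7
 1 14  5 12

After move 5 (L):
 4 10  9  3
11  0  8  2
15  6 13  7
 1 14  5 12

After move 6 (R):
 4 10  9  3
11  8  0  2
15  6 13  7
 1 14  5 12

After move 7 (R):
 4 10  9  3
11  8  2  0
15  6 13  7
 1 14  5 12

After move 8 (U):
 4 10  9  0
11  8  2  3
15  6 13  7
 1 14  5 12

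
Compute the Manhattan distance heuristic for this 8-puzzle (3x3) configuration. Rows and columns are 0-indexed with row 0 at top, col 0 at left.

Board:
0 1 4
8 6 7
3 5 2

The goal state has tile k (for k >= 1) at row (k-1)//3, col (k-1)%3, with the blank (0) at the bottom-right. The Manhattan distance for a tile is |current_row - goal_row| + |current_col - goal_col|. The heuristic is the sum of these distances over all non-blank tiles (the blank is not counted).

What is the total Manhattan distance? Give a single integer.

Tile 1: (0,1)->(0,0) = 1
Tile 4: (0,2)->(1,0) = 3
Tile 8: (1,0)->(2,1) = 2
Tile 6: (1,1)->(1,2) = 1
Tile 7: (1,2)->(2,0) = 3
Tile 3: (2,0)->(0,2) = 4
Tile 5: (2,1)->(1,1) = 1
Tile 2: (2,2)->(0,1) = 3
Sum: 1 + 3 + 2 + 1 + 3 + 4 + 1 + 3 = 18

Answer: 18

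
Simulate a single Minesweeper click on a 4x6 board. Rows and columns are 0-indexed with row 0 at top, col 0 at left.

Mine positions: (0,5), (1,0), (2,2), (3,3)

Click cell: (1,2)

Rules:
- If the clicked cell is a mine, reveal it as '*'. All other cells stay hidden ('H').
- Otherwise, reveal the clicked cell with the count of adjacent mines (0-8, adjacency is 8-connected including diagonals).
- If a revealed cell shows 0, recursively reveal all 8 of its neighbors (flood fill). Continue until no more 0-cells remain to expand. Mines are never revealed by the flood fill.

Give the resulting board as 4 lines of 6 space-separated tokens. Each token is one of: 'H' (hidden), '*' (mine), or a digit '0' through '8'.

H H H H H H
H H 1 H H H
H H H H H H
H H H H H H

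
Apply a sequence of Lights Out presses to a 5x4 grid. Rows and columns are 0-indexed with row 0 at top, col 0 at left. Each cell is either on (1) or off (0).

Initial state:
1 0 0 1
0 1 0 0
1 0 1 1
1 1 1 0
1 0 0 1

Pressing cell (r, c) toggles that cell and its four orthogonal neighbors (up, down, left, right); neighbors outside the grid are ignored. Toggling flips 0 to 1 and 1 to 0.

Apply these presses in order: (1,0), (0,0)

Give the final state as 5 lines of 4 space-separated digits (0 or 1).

After press 1 at (1,0):
0 0 0 1
1 0 0 0
0 0 1 1
1 1 1 0
1 0 0 1

After press 2 at (0,0):
1 1 0 1
0 0 0 0
0 0 1 1
1 1 1 0
1 0 0 1

Answer: 1 1 0 1
0 0 0 0
0 0 1 1
1 1 1 0
1 0 0 1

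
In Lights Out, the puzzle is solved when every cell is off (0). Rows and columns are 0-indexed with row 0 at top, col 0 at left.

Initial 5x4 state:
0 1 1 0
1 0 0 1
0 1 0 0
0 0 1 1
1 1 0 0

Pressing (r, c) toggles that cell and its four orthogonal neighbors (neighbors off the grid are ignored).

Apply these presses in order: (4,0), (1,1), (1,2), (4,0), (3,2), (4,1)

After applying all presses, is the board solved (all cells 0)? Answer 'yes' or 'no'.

After press 1 at (4,0):
0 1 1 0
1 0 0 1
0 1 0 0
1 0 1 1
0 0 0 0

After press 2 at (1,1):
0 0 1 0
0 1 1 1
0 0 0 0
1 0 1 1
0 0 0 0

After press 3 at (1,2):
0 0 0 0
0 0 0 0
0 0 1 0
1 0 1 1
0 0 0 0

After press 4 at (4,0):
0 0 0 0
0 0 0 0
0 0 1 0
0 0 1 1
1 1 0 0

After press 5 at (3,2):
0 0 0 0
0 0 0 0
0 0 0 0
0 1 0 0
1 1 1 0

After press 6 at (4,1):
0 0 0 0
0 0 0 0
0 0 0 0
0 0 0 0
0 0 0 0

Lights still on: 0

Answer: yes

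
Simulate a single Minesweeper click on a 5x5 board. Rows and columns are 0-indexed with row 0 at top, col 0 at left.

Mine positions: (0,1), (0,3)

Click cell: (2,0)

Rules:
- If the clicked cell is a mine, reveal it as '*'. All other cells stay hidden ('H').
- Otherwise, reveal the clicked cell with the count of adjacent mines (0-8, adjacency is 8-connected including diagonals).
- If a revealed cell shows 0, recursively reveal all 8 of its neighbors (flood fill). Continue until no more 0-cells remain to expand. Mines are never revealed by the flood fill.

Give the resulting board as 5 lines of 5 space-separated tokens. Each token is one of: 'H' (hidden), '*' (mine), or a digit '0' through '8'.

H H H H H
1 1 2 1 1
0 0 0 0 0
0 0 0 0 0
0 0 0 0 0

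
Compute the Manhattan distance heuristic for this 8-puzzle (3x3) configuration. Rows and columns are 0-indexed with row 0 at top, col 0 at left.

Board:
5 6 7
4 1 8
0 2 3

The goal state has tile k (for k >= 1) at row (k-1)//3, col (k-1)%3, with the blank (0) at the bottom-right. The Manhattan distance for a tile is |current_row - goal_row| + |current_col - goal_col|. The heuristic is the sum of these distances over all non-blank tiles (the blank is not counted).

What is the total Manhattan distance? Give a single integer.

Answer: 16

Derivation:
Tile 5: at (0,0), goal (1,1), distance |0-1|+|0-1| = 2
Tile 6: at (0,1), goal (1,2), distance |0-1|+|1-2| = 2
Tile 7: at (0,2), goal (2,0), distance |0-2|+|2-0| = 4
Tile 4: at (1,0), goal (1,0), distance |1-1|+|0-0| = 0
Tile 1: at (1,1), goal (0,0), distance |1-0|+|1-0| = 2
Tile 8: at (1,2), goal (2,1), distance |1-2|+|2-1| = 2
Tile 2: at (2,1), goal (0,1), distance |2-0|+|1-1| = 2
Tile 3: at (2,2), goal (0,2), distance |2-0|+|2-2| = 2
Sum: 2 + 2 + 4 + 0 + 2 + 2 + 2 + 2 = 16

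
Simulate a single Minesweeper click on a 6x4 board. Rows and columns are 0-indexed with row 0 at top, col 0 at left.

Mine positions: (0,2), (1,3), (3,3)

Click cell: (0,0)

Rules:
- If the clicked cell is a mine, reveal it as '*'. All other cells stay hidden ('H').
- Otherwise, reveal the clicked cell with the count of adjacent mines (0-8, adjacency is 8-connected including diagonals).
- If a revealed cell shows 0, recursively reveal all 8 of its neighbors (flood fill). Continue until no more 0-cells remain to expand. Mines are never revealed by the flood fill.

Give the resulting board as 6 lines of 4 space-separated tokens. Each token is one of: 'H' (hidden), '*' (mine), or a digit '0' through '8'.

0 1 H H
0 1 2 H
0 0 2 H
0 0 1 H
0 0 1 1
0 0 0 0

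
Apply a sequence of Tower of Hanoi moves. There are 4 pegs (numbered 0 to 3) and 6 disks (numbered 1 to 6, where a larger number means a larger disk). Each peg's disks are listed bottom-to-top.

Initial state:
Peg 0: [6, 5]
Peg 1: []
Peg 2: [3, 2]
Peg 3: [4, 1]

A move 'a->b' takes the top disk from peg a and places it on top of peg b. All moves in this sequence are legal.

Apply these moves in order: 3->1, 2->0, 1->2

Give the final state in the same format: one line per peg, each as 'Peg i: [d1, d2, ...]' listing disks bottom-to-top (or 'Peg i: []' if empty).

After move 1 (3->1):
Peg 0: [6, 5]
Peg 1: [1]
Peg 2: [3, 2]
Peg 3: [4]

After move 2 (2->0):
Peg 0: [6, 5, 2]
Peg 1: [1]
Peg 2: [3]
Peg 3: [4]

After move 3 (1->2):
Peg 0: [6, 5, 2]
Peg 1: []
Peg 2: [3, 1]
Peg 3: [4]

Answer: Peg 0: [6, 5, 2]
Peg 1: []
Peg 2: [3, 1]
Peg 3: [4]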